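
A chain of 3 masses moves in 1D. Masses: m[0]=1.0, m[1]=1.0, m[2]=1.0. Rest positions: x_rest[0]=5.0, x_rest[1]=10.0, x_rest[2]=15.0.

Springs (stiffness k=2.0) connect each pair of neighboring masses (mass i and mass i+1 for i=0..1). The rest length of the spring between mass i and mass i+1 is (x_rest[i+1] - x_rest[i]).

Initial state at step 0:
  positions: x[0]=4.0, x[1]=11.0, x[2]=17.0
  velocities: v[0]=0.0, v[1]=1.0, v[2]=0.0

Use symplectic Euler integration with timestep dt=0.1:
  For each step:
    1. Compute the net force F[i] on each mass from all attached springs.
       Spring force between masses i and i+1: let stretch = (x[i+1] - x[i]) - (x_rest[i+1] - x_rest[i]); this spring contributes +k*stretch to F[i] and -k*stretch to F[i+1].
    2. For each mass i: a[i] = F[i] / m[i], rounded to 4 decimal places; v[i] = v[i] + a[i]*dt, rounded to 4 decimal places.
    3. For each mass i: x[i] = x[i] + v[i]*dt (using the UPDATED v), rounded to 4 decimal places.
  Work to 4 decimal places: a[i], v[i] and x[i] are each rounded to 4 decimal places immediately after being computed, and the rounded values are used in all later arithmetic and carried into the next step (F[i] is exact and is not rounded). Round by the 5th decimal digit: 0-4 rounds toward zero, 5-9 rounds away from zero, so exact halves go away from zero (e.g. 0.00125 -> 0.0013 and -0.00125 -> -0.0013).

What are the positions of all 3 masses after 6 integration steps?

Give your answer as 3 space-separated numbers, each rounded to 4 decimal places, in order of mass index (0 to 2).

Answer: 4.8235 11.1311 16.6455

Derivation:
Step 0: x=[4.0000 11.0000 17.0000] v=[0.0000 1.0000 0.0000]
Step 1: x=[4.0400 11.0800 16.9800] v=[0.4000 0.8000 -0.2000]
Step 2: x=[4.1208 11.1372 16.9420] v=[0.8080 0.5720 -0.3800]
Step 3: x=[4.2419 11.1702 16.8879] v=[1.2113 0.3297 -0.5410]
Step 4: x=[4.4016 11.1790 16.8195] v=[1.5970 0.0876 -0.6845]
Step 5: x=[4.5969 11.1650 16.7382] v=[1.9525 -0.1398 -0.8126]
Step 6: x=[4.8235 11.1311 16.6455] v=[2.2661 -0.3388 -0.9272]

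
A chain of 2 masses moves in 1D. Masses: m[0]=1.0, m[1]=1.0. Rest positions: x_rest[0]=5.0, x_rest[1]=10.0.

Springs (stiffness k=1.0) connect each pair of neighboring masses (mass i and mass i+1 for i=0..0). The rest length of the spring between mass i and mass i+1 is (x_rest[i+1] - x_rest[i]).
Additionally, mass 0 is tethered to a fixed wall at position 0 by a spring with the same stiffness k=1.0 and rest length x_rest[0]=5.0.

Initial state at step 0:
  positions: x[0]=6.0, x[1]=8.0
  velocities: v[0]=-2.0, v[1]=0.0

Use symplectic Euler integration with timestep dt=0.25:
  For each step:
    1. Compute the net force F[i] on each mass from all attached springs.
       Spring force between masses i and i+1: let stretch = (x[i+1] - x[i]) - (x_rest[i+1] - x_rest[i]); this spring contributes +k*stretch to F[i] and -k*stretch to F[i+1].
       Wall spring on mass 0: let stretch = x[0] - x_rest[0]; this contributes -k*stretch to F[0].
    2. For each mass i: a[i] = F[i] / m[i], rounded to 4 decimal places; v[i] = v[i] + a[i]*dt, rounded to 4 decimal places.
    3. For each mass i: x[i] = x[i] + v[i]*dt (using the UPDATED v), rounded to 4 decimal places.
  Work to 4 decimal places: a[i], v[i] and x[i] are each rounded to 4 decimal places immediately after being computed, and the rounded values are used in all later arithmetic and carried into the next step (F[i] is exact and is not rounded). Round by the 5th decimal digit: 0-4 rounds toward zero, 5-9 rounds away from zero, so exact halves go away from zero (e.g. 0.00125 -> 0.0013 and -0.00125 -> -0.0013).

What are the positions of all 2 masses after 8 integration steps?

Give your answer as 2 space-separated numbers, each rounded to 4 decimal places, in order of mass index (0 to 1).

Step 0: x=[6.0000 8.0000] v=[-2.0000 0.0000]
Step 1: x=[5.2500 8.1875] v=[-3.0000 0.7500]
Step 2: x=[4.3555 8.5039] v=[-3.5781 1.2656]
Step 3: x=[3.4480 8.8735] v=[-3.6299 1.4785]
Step 4: x=[2.6641 9.2165] v=[-3.1355 1.3721]
Step 5: x=[2.1233 9.4625] v=[-2.1634 0.9840]
Step 6: x=[1.9085 9.5623] v=[-0.8594 0.3992]
Step 7: x=[2.0527 9.4962] v=[0.5769 -0.2643]
Step 8: x=[2.5339 9.2774] v=[1.9246 -0.8752]

Answer: 2.5339 9.2774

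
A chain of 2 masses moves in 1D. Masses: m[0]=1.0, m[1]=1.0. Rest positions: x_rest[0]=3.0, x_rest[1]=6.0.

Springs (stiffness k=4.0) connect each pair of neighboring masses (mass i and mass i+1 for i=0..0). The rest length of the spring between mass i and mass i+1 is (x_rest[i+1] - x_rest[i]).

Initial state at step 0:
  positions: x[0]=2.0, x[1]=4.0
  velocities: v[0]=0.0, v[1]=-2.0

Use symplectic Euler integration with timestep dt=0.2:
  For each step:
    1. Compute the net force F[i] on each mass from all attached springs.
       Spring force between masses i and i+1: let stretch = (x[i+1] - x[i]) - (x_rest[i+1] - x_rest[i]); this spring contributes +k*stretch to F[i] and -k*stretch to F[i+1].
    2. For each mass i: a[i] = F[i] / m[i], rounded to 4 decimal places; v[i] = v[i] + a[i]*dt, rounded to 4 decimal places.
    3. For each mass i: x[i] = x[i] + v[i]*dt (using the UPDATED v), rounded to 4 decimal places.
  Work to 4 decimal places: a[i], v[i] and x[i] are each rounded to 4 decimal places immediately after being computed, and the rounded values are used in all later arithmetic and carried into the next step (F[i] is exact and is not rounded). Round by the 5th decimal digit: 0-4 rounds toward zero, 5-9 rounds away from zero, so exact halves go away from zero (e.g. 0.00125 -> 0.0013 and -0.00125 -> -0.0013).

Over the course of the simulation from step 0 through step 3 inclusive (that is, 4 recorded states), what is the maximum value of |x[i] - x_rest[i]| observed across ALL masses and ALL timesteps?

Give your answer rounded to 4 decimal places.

Step 0: x=[2.0000 4.0000] v=[0.0000 -2.0000]
Step 1: x=[1.8400 3.7600] v=[-0.8000 -1.2000]
Step 2: x=[1.5072 3.6928] v=[-1.6640 -0.3360]
Step 3: x=[1.0441 3.7559] v=[-2.3155 0.3155]
Max displacement = 2.3072

Answer: 2.3072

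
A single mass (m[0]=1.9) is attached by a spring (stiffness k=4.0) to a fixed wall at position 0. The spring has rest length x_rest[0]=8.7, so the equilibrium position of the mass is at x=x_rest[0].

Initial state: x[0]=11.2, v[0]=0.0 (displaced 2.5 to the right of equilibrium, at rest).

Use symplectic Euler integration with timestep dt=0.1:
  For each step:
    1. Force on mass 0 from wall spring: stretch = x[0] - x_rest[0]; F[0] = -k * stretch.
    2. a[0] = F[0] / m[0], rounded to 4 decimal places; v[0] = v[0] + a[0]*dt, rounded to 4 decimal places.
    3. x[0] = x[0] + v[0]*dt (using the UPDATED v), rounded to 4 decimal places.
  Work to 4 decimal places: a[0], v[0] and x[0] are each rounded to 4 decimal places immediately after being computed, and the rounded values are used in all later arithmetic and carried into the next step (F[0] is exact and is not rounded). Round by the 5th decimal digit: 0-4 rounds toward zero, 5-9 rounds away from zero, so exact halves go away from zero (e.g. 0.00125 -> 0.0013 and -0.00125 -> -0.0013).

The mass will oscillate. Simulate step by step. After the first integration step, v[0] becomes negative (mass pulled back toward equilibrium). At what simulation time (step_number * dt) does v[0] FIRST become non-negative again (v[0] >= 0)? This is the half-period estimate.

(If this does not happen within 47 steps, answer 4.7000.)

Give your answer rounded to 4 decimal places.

Answer: 2.2000

Derivation:
Step 0: x=[11.2000] v=[0.0000]
Step 1: x=[11.1474] v=[-0.5263]
Step 2: x=[11.0433] v=[-1.0415]
Step 3: x=[10.8898] v=[-1.5348]
Step 4: x=[10.6902] v=[-1.9958]
Step 5: x=[10.4487] v=[-2.4148]
Step 6: x=[10.1704] v=[-2.7830]
Step 7: x=[9.8611] v=[-3.0926]
Step 8: x=[9.5274] v=[-3.3370]
Step 9: x=[9.1763] v=[-3.5112]
Step 10: x=[8.8152] v=[-3.6115]
Step 11: x=[8.4516] v=[-3.6358]
Step 12: x=[8.0933] v=[-3.5835]
Step 13: x=[7.7477] v=[-3.4558]
Step 14: x=[7.4222] v=[-3.2553]
Step 15: x=[7.1236] v=[-2.9863]
Step 16: x=[6.8582] v=[-2.6544]
Step 17: x=[6.6315] v=[-2.2667]
Step 18: x=[6.4484] v=[-1.8312]
Step 19: x=[6.3127] v=[-1.3572]
Step 20: x=[6.2272] v=[-0.8546]
Step 21: x=[6.1938] v=[-0.3340]
Step 22: x=[6.2132] v=[0.1936]
First v>=0 after going negative at step 22, time=2.2000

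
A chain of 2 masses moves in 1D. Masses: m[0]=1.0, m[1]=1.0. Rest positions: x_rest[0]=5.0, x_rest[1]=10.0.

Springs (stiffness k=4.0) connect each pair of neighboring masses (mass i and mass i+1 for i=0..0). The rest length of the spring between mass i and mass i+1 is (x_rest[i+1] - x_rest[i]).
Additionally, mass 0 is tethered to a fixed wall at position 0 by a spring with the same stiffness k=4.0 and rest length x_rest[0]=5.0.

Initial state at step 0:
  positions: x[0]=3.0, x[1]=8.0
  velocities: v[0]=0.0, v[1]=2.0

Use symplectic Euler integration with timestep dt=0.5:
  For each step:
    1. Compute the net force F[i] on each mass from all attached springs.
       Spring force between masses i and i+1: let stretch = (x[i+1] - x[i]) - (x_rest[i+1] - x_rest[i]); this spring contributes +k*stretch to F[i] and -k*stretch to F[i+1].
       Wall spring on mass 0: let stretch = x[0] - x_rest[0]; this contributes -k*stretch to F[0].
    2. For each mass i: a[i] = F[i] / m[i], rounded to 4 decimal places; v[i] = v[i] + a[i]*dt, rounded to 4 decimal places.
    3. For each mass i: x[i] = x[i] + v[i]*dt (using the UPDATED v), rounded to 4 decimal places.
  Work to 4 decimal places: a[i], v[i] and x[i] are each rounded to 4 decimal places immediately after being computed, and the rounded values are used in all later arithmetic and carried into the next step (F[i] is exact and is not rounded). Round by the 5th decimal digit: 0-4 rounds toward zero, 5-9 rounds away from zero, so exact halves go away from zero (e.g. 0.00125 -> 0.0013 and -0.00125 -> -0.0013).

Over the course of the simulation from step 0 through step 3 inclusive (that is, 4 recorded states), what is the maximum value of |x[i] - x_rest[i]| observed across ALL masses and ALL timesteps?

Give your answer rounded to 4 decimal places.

Answer: 3.0000

Derivation:
Step 0: x=[3.0000 8.0000] v=[0.0000 2.0000]
Step 1: x=[5.0000 9.0000] v=[4.0000 2.0000]
Step 2: x=[6.0000 11.0000] v=[2.0000 4.0000]
Step 3: x=[6.0000 13.0000] v=[0.0000 4.0000]
Max displacement = 3.0000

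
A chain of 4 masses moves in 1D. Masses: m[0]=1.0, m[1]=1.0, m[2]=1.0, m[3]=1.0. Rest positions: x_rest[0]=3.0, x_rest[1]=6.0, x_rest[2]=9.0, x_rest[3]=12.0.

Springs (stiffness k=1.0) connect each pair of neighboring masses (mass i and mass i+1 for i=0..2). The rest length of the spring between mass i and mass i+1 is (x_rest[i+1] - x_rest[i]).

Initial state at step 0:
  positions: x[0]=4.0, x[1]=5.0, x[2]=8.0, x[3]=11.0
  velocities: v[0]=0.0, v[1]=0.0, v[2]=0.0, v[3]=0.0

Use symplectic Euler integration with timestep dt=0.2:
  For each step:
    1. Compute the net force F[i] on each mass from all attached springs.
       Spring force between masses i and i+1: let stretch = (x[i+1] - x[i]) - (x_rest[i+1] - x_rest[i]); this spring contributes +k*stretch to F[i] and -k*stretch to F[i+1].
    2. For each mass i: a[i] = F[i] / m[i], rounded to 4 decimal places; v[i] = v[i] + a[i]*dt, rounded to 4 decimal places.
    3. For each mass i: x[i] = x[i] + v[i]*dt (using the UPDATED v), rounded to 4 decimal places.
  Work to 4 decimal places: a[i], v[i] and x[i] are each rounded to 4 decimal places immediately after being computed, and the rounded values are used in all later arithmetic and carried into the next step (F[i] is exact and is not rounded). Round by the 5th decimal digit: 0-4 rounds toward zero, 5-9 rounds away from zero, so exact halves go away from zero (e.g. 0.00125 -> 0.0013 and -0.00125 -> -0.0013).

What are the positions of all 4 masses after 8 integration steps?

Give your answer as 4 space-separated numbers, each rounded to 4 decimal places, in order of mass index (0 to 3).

Step 0: x=[4.0000 5.0000 8.0000 11.0000] v=[0.0000 0.0000 0.0000 0.0000]
Step 1: x=[3.9200 5.0800 8.0000 11.0000] v=[-0.4000 0.4000 0.0000 0.0000]
Step 2: x=[3.7664 5.2304 8.0032 11.0000] v=[-0.7680 0.7520 0.0160 0.0000]
Step 3: x=[3.5514 5.4332 8.0154 11.0001] v=[-1.0752 1.0138 0.0608 0.0006]
Step 4: x=[3.2916 5.6640 8.0437 11.0008] v=[-1.2988 1.1539 0.1413 0.0037]
Step 5: x=[3.0067 5.8951 8.0951 11.0033] v=[-1.4243 1.1554 0.2568 0.0123]
Step 6: x=[2.7174 6.0986 8.1748 11.0094] v=[-1.4466 1.0177 0.3984 0.0307]
Step 7: x=[2.4433 6.2499 8.2848 11.0222] v=[-1.3704 0.7567 0.5501 0.0638]
Step 8: x=[2.2015 6.3304 8.4229 11.0455] v=[-1.2091 0.4024 0.6906 0.1163]

Answer: 2.2015 6.3304 8.4229 11.0455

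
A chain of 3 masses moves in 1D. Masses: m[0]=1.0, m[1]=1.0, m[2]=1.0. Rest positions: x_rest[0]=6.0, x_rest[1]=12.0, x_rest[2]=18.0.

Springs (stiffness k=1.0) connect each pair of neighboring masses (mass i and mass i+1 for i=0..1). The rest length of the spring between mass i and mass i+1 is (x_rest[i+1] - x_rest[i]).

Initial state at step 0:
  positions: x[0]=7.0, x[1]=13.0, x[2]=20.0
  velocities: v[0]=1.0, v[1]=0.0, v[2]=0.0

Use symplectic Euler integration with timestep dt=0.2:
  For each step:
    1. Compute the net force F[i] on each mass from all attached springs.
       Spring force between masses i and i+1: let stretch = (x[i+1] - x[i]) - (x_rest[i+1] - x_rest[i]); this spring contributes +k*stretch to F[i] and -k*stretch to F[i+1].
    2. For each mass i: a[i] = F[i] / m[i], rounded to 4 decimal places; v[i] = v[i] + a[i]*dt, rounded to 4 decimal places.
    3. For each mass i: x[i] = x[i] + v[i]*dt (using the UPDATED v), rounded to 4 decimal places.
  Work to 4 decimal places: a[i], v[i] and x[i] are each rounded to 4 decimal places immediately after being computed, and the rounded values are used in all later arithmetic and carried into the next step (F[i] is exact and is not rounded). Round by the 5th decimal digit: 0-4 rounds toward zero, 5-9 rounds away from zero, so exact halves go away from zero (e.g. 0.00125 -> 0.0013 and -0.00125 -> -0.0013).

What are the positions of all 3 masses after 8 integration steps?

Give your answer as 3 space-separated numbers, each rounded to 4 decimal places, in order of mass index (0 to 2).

Step 0: x=[7.0000 13.0000 20.0000] v=[1.0000 0.0000 0.0000]
Step 1: x=[7.2000 13.0400 19.9600] v=[1.0000 0.2000 -0.2000]
Step 2: x=[7.3936 13.1232 19.8832] v=[0.9680 0.4160 -0.3840]
Step 3: x=[7.5764 13.2476 19.7760] v=[0.9139 0.6221 -0.5360]
Step 4: x=[7.7460 13.4063 19.6477] v=[0.8481 0.7935 -0.6417]
Step 5: x=[7.9020 13.5882 19.5097] v=[0.7802 0.9097 -0.6900]
Step 6: x=[8.0455 13.7796 19.3748] v=[0.7174 0.9568 -0.6743]
Step 7: x=[8.1783 13.9654 19.2561] v=[0.6642 0.9290 -0.5933]
Step 8: x=[8.3026 14.1313 19.1658] v=[0.6216 0.8297 -0.4514]

Answer: 8.3026 14.1313 19.1658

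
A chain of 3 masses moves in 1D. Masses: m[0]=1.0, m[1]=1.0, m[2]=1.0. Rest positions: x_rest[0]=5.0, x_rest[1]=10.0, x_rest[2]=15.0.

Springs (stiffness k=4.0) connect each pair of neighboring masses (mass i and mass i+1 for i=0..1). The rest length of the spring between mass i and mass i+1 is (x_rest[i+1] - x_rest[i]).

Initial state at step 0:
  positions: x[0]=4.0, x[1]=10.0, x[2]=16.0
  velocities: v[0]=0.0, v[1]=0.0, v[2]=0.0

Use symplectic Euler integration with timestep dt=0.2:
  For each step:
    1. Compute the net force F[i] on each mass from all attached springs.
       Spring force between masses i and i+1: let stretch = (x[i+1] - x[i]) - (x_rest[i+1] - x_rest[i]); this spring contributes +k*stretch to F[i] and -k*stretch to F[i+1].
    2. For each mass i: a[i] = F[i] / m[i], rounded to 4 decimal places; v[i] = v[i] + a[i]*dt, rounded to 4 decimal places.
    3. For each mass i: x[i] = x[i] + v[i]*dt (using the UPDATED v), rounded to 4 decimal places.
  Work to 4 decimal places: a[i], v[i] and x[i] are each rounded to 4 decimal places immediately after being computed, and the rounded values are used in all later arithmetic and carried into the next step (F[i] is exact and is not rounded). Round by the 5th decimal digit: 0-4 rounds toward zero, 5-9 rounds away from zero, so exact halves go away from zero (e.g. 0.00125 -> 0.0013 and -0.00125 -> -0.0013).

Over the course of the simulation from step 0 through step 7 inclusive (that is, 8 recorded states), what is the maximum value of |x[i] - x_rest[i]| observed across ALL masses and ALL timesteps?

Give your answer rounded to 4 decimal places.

Step 0: x=[4.0000 10.0000 16.0000] v=[0.0000 0.0000 0.0000]
Step 1: x=[4.1600 10.0000 15.8400] v=[0.8000 0.0000 -0.8000]
Step 2: x=[4.4544 10.0000 15.5456] v=[1.4720 0.0000 -1.4720]
Step 3: x=[4.8361 10.0000 15.1639] v=[1.9085 0.0000 -1.9085]
Step 4: x=[5.2440 10.0000 14.7560] v=[2.0396 0.0000 -2.0396]
Step 5: x=[5.6129 10.0000 14.3871] v=[1.8444 0.0000 -1.8444]
Step 6: x=[5.8837 10.0000 14.1163] v=[1.3541 0.0000 -1.3541]
Step 7: x=[6.0131 10.0000 13.9869] v=[0.6471 0.0000 -0.6471]
Max displacement = 1.0131

Answer: 1.0131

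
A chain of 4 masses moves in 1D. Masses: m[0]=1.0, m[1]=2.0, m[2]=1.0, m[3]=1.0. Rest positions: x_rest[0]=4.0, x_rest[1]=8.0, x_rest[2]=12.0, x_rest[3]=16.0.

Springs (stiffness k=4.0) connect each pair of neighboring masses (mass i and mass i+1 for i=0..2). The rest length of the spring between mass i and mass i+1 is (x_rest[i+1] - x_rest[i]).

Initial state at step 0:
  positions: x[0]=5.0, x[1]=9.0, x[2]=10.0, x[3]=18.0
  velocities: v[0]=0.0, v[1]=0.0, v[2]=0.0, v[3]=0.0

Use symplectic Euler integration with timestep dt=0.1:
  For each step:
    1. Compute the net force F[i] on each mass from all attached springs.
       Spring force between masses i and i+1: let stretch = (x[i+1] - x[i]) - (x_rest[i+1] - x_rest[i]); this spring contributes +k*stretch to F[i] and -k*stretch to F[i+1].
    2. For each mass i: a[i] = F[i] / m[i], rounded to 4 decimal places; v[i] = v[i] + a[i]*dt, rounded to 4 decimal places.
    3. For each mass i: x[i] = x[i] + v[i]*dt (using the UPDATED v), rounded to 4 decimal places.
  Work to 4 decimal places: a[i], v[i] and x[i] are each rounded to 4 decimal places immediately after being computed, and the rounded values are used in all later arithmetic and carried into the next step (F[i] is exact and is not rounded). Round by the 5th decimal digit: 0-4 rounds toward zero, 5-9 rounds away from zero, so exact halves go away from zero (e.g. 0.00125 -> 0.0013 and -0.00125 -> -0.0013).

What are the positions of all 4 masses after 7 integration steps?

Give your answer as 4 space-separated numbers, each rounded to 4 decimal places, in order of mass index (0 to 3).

Answer: 4.7762 8.1384 14.5850 15.3622

Derivation:
Step 0: x=[5.0000 9.0000 10.0000 18.0000] v=[0.0000 0.0000 0.0000 0.0000]
Step 1: x=[5.0000 8.9400 10.2800 17.8400] v=[0.0000 -0.6000 2.8000 -1.6000]
Step 2: x=[4.9976 8.8280 10.8088 17.5376] v=[-0.0240 -1.1200 5.2880 -3.0240]
Step 3: x=[4.9884 8.6790 11.5275 17.1261] v=[-0.0918 -1.4899 7.1872 -4.1155]
Step 4: x=[4.9668 8.5132 12.3562 16.6506] v=[-0.2156 -1.6583 8.2872 -4.7549]
Step 5: x=[4.9271 8.3533 13.2030 16.1633] v=[-0.3970 -1.5990 8.4678 -4.8727]
Step 6: x=[4.8645 8.2219 13.9742 15.7176] v=[-0.6265 -1.3143 7.7120 -4.4568]
Step 7: x=[4.7762 8.1384 14.5850 15.3622] v=[-0.8835 -0.8353 6.1084 -3.5542]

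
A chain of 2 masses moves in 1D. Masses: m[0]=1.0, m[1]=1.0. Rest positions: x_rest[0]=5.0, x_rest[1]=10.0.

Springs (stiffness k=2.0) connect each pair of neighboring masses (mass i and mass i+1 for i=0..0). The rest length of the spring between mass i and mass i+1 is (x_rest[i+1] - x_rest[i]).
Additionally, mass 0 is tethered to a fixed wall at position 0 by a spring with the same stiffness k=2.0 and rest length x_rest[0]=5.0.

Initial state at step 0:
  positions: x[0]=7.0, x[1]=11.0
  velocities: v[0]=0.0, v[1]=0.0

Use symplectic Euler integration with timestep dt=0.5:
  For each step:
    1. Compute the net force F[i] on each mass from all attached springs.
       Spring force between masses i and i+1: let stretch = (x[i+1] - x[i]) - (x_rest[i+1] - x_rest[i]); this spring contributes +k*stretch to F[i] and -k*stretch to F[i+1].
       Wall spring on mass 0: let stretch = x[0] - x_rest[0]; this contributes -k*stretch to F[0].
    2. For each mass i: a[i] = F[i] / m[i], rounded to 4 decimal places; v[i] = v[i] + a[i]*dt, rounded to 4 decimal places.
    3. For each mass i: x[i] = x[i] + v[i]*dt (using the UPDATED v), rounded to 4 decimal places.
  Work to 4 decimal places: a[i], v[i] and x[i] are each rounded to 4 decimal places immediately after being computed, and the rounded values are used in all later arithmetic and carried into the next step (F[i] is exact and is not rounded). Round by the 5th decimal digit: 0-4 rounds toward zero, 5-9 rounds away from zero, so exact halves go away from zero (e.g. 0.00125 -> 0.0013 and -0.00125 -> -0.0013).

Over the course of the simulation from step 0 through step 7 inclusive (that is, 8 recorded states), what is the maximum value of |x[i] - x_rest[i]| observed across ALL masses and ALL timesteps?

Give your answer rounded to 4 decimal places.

Answer: 2.1797

Derivation:
Step 0: x=[7.0000 11.0000] v=[0.0000 0.0000]
Step 1: x=[5.5000 11.5000] v=[-3.0000 1.0000]
Step 2: x=[4.2500 11.5000] v=[-2.5000 0.0000]
Step 3: x=[4.5000 10.3750] v=[0.5000 -2.2500]
Step 4: x=[5.4375 8.8125] v=[1.8750 -3.1250]
Step 5: x=[5.3438 8.0625] v=[-0.1875 -1.5000]
Step 6: x=[3.9375 8.4532] v=[-2.8126 0.7813]
Step 7: x=[2.8203 9.0860] v=[-2.2344 1.2656]
Max displacement = 2.1797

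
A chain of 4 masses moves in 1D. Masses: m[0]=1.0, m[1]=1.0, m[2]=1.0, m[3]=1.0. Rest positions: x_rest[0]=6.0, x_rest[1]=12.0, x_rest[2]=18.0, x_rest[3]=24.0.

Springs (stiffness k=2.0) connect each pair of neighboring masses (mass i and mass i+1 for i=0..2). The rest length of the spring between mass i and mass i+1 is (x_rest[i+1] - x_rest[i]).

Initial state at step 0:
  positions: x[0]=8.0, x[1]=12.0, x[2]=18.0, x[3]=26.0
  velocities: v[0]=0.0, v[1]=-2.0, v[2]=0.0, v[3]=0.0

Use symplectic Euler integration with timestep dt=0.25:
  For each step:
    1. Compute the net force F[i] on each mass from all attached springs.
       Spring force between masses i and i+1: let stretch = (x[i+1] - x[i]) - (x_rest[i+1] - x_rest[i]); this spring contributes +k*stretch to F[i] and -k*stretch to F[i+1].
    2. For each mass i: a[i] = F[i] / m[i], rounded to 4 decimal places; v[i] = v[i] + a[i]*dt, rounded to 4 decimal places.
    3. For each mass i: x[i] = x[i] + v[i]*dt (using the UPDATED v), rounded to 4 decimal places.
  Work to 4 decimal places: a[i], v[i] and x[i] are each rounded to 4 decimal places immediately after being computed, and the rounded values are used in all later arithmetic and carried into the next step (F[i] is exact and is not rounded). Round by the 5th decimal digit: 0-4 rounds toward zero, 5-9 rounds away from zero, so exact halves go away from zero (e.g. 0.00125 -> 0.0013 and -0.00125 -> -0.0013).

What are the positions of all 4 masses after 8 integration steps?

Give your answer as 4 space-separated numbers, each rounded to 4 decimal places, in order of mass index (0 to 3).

Answer: 4.9903 12.7911 18.4504 23.7686

Derivation:
Step 0: x=[8.0000 12.0000 18.0000 26.0000] v=[0.0000 -2.0000 0.0000 0.0000]
Step 1: x=[7.7500 11.7500 18.2500 25.7500] v=[-1.0000 -1.0000 1.0000 -1.0000]
Step 2: x=[7.2500 11.8125 18.6250 25.3125] v=[-2.0000 0.2500 1.5000 -1.7500]
Step 3: x=[6.5703 12.1563 18.9844 24.7891] v=[-2.7188 1.3750 1.4375 -2.0938]
Step 4: x=[5.8389 12.6553 19.2159 24.2901] v=[-2.9258 1.9961 0.9258 -1.9962]
Step 5: x=[5.2095 13.1224 19.2616 23.9068] v=[-2.5176 1.8682 0.1826 -1.5333]
Step 6: x=[4.8192 13.3678 19.1205 23.6928] v=[-1.5612 0.9814 -0.5644 -0.8559]
Step 7: x=[4.7475 13.2637 18.8319 23.6573] v=[-0.2869 -0.4166 -1.1546 -0.1421]
Step 8: x=[4.9903 12.7911 18.4504 23.7686] v=[0.9712 -1.8906 -1.5260 0.4452]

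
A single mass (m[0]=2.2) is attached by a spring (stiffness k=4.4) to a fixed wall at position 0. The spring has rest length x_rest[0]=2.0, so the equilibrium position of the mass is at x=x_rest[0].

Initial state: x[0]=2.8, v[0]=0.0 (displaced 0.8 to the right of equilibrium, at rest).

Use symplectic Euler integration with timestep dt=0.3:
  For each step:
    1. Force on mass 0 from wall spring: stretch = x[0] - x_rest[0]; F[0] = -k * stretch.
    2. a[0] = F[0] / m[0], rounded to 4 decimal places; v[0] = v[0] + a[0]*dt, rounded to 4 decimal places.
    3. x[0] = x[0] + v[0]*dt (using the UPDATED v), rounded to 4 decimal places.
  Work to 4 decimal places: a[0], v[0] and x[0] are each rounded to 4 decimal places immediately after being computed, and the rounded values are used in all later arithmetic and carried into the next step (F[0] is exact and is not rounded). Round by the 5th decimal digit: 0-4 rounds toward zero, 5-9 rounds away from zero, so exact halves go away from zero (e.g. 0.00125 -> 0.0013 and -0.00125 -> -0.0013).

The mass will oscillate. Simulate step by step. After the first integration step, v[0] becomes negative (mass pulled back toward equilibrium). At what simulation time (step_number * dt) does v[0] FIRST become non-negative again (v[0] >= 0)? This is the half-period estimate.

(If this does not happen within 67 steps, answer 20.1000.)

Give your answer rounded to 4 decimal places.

Answer: 2.4000

Derivation:
Step 0: x=[2.8000] v=[0.0000]
Step 1: x=[2.6560] v=[-0.4800]
Step 2: x=[2.3939] v=[-0.8736]
Step 3: x=[2.0609] v=[-1.1099]
Step 4: x=[1.7170] v=[-1.1464]
Step 5: x=[1.4240] v=[-0.9766]
Step 6: x=[1.2347] v=[-0.6310]
Step 7: x=[1.1832] v=[-0.1718]
Step 8: x=[1.2787] v=[0.3183]
First v>=0 after going negative at step 8, time=2.4000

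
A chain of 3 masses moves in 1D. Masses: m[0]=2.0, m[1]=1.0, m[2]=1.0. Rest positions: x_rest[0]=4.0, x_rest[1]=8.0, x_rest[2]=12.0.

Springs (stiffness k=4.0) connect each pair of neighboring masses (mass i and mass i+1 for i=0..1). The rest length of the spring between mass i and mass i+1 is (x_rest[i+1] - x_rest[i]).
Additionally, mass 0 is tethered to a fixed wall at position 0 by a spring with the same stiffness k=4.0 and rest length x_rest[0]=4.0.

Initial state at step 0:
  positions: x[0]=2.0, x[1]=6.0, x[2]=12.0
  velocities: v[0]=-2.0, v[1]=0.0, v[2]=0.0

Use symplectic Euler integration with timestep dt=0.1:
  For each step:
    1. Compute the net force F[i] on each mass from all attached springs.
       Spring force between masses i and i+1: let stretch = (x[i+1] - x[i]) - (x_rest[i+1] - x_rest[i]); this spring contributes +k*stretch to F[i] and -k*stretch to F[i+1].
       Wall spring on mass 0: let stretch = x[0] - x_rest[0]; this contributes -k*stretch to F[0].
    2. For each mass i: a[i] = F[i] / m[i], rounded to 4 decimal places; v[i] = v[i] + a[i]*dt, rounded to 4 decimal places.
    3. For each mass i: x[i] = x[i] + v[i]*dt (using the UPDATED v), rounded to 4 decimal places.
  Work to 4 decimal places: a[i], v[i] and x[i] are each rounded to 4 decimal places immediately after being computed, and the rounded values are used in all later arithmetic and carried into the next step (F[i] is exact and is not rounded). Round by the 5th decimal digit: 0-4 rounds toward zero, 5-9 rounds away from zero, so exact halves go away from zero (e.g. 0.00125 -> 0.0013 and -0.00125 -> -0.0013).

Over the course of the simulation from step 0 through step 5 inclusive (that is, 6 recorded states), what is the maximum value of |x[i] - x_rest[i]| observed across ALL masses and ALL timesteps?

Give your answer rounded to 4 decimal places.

Step 0: x=[2.0000 6.0000 12.0000] v=[-2.0000 0.0000 0.0000]
Step 1: x=[1.8400 6.0800 11.9200] v=[-1.6000 0.8000 -0.8000]
Step 2: x=[1.7280 6.2240 11.7664] v=[-1.1200 1.4400 -1.5360]
Step 3: x=[1.6714 6.4099 11.5511] v=[-0.5664 1.8586 -2.1530]
Step 4: x=[1.6761 6.6119 11.2902] v=[0.0470 2.0197 -2.6095]
Step 5: x=[1.7460 6.8036 11.0021] v=[0.6989 1.9167 -2.8808]
Max displacement = 2.3286

Answer: 2.3286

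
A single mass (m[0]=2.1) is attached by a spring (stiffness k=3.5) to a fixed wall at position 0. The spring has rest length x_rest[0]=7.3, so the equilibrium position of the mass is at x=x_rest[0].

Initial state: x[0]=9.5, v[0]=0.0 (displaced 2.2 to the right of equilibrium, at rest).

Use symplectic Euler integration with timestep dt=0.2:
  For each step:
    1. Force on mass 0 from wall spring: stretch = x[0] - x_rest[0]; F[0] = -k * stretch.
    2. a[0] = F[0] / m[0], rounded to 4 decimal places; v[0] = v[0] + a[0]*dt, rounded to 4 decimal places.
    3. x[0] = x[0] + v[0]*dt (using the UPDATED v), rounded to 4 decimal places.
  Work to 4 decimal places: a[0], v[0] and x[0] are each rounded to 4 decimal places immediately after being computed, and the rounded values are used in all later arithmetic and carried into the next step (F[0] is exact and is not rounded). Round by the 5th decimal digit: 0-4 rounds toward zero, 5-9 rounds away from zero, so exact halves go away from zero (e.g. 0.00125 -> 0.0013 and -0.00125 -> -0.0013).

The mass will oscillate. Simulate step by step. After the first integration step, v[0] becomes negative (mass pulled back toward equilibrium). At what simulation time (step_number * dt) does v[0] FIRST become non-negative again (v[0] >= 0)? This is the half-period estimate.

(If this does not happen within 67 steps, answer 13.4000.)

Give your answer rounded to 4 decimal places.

Step 0: x=[9.5000] v=[0.0000]
Step 1: x=[9.3533] v=[-0.7333]
Step 2: x=[9.0698] v=[-1.4177]
Step 3: x=[8.6683] v=[-2.0076]
Step 4: x=[8.1756] v=[-2.4637]
Step 5: x=[7.6245] v=[-2.7556]
Step 6: x=[7.0517] v=[-2.8638]
Step 7: x=[6.4955] v=[-2.7810]
Step 8: x=[5.9929] v=[-2.5128]
Step 9: x=[5.5775] v=[-2.0771]
Step 10: x=[5.2769] v=[-1.5029]
Step 11: x=[5.1112] v=[-0.8285]
Step 12: x=[5.0914] v=[-0.0989]
Step 13: x=[5.2189] v=[0.6373]
First v>=0 after going negative at step 13, time=2.6000

Answer: 2.6000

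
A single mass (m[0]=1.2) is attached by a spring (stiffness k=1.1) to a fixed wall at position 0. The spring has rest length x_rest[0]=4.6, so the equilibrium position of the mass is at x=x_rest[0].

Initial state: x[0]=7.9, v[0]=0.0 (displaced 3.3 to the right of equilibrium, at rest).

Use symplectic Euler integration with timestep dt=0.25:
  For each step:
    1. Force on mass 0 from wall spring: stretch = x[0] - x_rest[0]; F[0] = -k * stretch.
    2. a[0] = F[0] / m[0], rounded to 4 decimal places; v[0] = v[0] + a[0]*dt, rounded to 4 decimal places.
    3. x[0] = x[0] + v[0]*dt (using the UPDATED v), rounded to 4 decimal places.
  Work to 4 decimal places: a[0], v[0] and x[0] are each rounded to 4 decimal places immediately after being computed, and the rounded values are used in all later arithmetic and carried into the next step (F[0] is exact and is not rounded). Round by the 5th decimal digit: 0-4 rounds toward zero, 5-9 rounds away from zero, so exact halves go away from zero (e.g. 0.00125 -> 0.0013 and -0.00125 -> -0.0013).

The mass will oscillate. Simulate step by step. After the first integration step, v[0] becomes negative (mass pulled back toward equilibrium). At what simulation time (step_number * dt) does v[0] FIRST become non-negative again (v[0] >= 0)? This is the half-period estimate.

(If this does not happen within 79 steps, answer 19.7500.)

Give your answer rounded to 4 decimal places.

Step 0: x=[7.9000] v=[0.0000]
Step 1: x=[7.7109] v=[-0.7563]
Step 2: x=[7.3436] v=[-1.4692]
Step 3: x=[6.8191] v=[-2.0980]
Step 4: x=[6.1675] v=[-2.6066]
Step 5: x=[5.4261] v=[-2.9658]
Step 6: x=[4.6373] v=[-3.1551]
Step 7: x=[3.8464] v=[-3.1637]
Step 8: x=[3.0987] v=[-2.9910]
Step 9: x=[2.4370] v=[-2.6470]
Step 10: x=[1.8992] v=[-2.1513]
Step 11: x=[1.5161] v=[-1.5324]
Step 12: x=[1.3097] v=[-0.8257]
Step 13: x=[1.2918] v=[-0.0717]
Step 14: x=[1.4634] v=[0.6864]
First v>=0 after going negative at step 14, time=3.5000

Answer: 3.5000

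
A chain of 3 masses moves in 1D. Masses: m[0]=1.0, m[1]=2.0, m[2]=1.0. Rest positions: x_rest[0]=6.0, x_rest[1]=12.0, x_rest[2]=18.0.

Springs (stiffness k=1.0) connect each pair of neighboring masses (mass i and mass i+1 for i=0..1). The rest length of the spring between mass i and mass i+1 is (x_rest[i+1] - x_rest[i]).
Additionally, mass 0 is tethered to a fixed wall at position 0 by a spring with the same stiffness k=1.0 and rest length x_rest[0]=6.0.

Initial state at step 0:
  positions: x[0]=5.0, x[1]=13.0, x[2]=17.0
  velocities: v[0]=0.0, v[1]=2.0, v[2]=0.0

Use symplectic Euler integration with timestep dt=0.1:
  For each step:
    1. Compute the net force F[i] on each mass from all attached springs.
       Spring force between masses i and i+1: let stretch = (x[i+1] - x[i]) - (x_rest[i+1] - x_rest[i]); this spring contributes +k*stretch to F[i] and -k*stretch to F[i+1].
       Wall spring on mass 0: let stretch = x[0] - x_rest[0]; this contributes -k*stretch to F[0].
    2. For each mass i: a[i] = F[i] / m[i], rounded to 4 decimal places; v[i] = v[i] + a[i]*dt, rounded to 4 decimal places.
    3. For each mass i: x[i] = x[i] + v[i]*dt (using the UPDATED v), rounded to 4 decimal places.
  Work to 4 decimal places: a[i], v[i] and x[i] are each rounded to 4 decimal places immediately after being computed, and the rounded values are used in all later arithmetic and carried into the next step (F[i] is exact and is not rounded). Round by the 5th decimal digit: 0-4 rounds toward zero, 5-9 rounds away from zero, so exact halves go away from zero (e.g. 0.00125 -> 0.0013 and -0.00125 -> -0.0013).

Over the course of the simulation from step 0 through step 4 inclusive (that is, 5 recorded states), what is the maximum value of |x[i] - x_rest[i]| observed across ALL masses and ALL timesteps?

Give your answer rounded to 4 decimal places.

Step 0: x=[5.0000 13.0000 17.0000] v=[0.0000 2.0000 0.0000]
Step 1: x=[5.0300 13.1800 17.0200] v=[0.3000 1.8000 0.2000]
Step 2: x=[5.0912 13.3385 17.0616] v=[0.6120 1.5845 0.4160]
Step 3: x=[5.1840 13.4743 17.1260] v=[0.9276 1.3583 0.6437]
Step 4: x=[5.3078 13.5869 17.2139] v=[1.2382 1.1264 0.8785]
Max displacement = 1.5869

Answer: 1.5869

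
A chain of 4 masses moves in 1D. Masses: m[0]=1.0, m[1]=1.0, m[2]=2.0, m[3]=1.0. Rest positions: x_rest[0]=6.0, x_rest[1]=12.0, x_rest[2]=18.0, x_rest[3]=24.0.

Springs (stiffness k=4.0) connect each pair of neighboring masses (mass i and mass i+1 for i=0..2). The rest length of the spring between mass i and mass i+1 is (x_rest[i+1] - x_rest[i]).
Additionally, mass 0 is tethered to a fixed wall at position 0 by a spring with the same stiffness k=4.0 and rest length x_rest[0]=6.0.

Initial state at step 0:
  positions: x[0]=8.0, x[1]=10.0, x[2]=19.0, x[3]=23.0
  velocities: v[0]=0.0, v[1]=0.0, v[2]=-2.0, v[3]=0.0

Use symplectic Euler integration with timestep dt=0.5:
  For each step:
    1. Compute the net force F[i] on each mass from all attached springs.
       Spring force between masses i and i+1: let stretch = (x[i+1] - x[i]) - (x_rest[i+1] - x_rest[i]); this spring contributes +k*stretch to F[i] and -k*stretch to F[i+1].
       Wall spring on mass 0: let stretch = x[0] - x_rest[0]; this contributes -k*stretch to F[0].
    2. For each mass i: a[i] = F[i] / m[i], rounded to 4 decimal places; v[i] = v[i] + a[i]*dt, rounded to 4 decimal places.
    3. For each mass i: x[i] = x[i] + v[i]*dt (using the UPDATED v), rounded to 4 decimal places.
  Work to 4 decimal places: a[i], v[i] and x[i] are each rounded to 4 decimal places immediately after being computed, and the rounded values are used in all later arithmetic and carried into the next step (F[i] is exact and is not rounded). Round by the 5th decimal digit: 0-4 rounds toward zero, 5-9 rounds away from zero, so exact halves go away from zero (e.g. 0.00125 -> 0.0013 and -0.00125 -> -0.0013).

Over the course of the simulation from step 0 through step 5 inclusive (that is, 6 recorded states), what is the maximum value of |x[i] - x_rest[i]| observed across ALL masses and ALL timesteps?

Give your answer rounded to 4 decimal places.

Step 0: x=[8.0000 10.0000 19.0000 23.0000] v=[0.0000 0.0000 -2.0000 0.0000]
Step 1: x=[2.0000 17.0000 15.5000 25.0000] v=[-12.0000 14.0000 -7.0000 4.0000]
Step 2: x=[9.0000 7.5000 17.5000 23.5000] v=[14.0000 -19.0000 4.0000 -3.0000]
Step 3: x=[5.5000 9.5000 17.5000 22.0000] v=[-7.0000 4.0000 0.0000 -3.0000]
Step 4: x=[0.5000 15.5000 15.7500 22.0000] v=[-10.0000 12.0000 -3.5000 0.0000]
Step 5: x=[10.0000 6.7500 17.0000 21.7500] v=[19.0000 -17.5000 2.5000 -0.5000]
Max displacement = 5.5000

Answer: 5.5000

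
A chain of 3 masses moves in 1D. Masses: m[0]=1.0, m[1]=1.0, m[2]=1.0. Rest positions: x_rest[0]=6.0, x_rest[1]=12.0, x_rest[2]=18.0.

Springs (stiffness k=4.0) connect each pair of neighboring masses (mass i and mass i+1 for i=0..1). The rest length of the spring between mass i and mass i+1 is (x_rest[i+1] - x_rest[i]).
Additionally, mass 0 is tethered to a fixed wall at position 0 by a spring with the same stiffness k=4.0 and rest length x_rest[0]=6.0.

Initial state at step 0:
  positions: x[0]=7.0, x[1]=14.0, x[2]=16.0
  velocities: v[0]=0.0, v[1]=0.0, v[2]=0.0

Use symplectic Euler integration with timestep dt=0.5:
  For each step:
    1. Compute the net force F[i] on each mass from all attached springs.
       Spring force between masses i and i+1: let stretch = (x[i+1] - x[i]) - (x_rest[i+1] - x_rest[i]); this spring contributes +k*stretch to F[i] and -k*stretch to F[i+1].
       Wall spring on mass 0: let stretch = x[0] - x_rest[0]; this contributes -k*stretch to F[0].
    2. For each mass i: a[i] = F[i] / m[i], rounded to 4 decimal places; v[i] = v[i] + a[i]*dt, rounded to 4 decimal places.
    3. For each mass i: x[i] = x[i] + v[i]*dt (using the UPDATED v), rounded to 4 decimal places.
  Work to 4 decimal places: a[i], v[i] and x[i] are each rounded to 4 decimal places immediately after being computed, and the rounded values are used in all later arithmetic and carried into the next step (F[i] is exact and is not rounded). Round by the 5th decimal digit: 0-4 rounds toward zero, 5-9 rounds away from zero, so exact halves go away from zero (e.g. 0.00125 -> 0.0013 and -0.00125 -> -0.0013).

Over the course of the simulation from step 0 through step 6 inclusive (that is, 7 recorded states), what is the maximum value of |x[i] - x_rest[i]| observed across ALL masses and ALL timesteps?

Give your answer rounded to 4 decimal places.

Answer: 4.0000

Derivation:
Step 0: x=[7.0000 14.0000 16.0000] v=[0.0000 0.0000 0.0000]
Step 1: x=[7.0000 9.0000 20.0000] v=[0.0000 -10.0000 8.0000]
Step 2: x=[2.0000 13.0000 19.0000] v=[-10.0000 8.0000 -2.0000]
Step 3: x=[6.0000 12.0000 18.0000] v=[8.0000 -2.0000 -2.0000]
Step 4: x=[10.0000 11.0000 17.0000] v=[8.0000 -2.0000 -2.0000]
Step 5: x=[5.0000 15.0000 16.0000] v=[-10.0000 8.0000 -2.0000]
Step 6: x=[5.0000 10.0000 20.0000] v=[0.0000 -10.0000 8.0000]
Max displacement = 4.0000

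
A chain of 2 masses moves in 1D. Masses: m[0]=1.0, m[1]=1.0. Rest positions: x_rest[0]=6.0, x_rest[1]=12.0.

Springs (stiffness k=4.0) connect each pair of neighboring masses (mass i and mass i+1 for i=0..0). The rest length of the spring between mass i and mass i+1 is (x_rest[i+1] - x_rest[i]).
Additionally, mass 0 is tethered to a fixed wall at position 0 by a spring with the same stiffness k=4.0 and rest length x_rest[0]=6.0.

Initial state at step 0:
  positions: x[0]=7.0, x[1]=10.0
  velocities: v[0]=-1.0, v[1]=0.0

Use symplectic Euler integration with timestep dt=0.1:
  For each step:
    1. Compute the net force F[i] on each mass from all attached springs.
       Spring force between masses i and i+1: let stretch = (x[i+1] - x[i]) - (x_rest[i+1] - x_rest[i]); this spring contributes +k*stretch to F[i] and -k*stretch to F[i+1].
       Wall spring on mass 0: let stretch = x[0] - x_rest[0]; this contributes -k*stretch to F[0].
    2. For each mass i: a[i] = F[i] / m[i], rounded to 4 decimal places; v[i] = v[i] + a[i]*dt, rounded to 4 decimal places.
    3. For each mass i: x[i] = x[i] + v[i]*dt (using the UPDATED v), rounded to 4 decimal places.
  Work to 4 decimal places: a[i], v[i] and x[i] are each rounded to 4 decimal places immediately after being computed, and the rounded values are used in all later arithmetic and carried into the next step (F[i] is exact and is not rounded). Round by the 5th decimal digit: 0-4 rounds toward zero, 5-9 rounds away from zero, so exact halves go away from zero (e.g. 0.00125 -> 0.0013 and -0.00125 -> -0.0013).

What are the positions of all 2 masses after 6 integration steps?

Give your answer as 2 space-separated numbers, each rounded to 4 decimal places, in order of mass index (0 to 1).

Step 0: x=[7.0000 10.0000] v=[-1.0000 0.0000]
Step 1: x=[6.7400 10.1200] v=[-2.6000 1.2000]
Step 2: x=[6.3456 10.3448] v=[-3.9440 2.2480]
Step 3: x=[5.8573 10.6496] v=[-4.8826 3.0483]
Step 4: x=[5.3264 11.0027] v=[-5.3086 3.5314]
Step 5: x=[4.8095 11.3688] v=[-5.1686 3.6609]
Step 6: x=[4.3626 11.7125] v=[-4.4687 3.4372]

Answer: 4.3626 11.7125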